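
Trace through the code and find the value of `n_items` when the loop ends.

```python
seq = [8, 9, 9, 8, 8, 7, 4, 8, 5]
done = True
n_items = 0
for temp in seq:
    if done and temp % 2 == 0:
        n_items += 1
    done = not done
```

Let's trace through this code step by step.

Initialize: seq = [8, 9, 9, 8, 8, 7, 4, 8, 5]
Initialize: done = True
Initialize: n_items = 0
Entering loop: for temp in seq:
After iteration 1: temp = 8, done = False, n_items = 1
After iteration 2: temp = 9, done = True, n_items = 1
After iteration 3: temp = 9, done = False, n_items = 1
After iteration 4: temp = 8, done = True, n_items = 1
After iteration 5: temp = 8, done = False, n_items = 2
After iteration 6: temp = 7, done = True, n_items = 2
After iteration 7: temp = 4, done = False, n_items = 3
After iteration 8: temp = 8, done = True, n_items = 3
After iteration 9: temp = 5, done = False, n_items = 3
Loop ends.

Final answer: 3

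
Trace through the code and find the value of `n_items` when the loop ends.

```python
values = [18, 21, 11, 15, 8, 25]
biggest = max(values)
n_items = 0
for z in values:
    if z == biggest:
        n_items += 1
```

Let's trace through this code step by step.

Initialize: values = [18, 21, 11, 15, 8, 25]
Initialize: biggest = 25
Initialize: n_items = 0
Entering loop: for z in values:
After iteration 1: z = 18, n_items = 0
After iteration 2: z = 21, n_items = 0
After iteration 3: z = 11, n_items = 0
After iteration 4: z = 15, n_items = 0
After iteration 5: z = 8, n_items = 0
After iteration 6: z = 25, n_items = 1
Loop ends.

Final answer: 1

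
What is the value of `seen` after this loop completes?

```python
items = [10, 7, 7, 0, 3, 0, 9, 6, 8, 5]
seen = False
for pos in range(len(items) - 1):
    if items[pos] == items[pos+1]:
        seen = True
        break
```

Let's trace through this code step by step.

Initialize: items = [10, 7, 7, 0, 3, 0, 9, 6, 8, 5]
Initialize: seen = False
Entering loop: for pos in range(len(items) - 1):
After iteration 1: pos = 0, seen = False
After iteration 2: pos = 1, seen = True
Loop ends.

Final answer: True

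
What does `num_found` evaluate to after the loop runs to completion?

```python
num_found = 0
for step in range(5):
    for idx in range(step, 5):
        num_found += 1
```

Let's trace through this code step by step.

Initialize: num_found = 0
Entering loop: for step in range(5):
After iteration 1: step = 0, num_found = 5
After iteration 2: step = 1, num_found = 9
After iteration 3: step = 2, num_found = 12
After iteration 4: step = 3, num_found = 14
After iteration 5: step = 4, num_found = 15
Loop ends.

Final answer: 15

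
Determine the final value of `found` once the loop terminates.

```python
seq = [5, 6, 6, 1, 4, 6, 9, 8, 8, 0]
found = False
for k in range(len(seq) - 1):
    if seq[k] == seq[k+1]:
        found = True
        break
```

Let's trace through this code step by step.

Initialize: seq = [5, 6, 6, 1, 4, 6, 9, 8, 8, 0]
Initialize: found = False
Entering loop: for k in range(len(seq) - 1):
After iteration 1: k = 0, found = False
After iteration 2: k = 1, found = True
Loop ends.

Final answer: True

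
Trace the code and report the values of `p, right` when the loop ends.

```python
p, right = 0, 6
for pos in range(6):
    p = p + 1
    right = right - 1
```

Let's trace through this code step by step.

Initialize: p = 0
Initialize: right = 6
Entering loop: for pos in range(6):
After iteration 1: pos = 0, p = 1, right = 5
After iteration 2: pos = 1, p = 2, right = 4
After iteration 3: pos = 2, p = 3, right = 3
After iteration 4: pos = 3, p = 4, right = 2
After iteration 5: pos = 4, p = 5, right = 1
After iteration 6: pos = 5, p = 6, right = 0
Loop ends.

Final answer: 6, 0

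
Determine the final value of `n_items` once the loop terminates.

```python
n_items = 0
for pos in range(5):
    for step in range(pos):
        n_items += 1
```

Let's trace through this code step by step.

Initialize: n_items = 0
Entering loop: for pos in range(5):
After iteration 1: pos = 0, n_items = 0
After iteration 2: pos = 1, n_items = 1, step = 0
After iteration 3: pos = 2, n_items = 3, step = 1
After iteration 4: pos = 3, n_items = 6, step = 2
After iteration 5: pos = 4, n_items = 10, step = 3
Loop ends.

Final answer: 10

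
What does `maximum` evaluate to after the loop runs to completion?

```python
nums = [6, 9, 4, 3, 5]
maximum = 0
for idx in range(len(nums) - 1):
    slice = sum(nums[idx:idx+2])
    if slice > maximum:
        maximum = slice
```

Let's trace through this code step by step.

Initialize: nums = [6, 9, 4, 3, 5]
Initialize: maximum = 0
Entering loop: for idx in range(len(nums) - 1):
After iteration 1: idx = 0, maximum = 15, slice = 15
After iteration 2: idx = 1, maximum = 15, slice = 13
After iteration 3: idx = 2, maximum = 15, slice = 7
After iteration 4: idx = 3, maximum = 15, slice = 8
Loop ends.

Final answer: 15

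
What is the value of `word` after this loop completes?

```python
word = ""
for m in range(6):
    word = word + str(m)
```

Let's trace through this code step by step.

Initialize: word = ''
Entering loop: for m in range(6):
After iteration 1: m = 0, word = '0'
After iteration 2: m = 1, word = '01'
After iteration 3: m = 2, word = '012'
After iteration 4: m = 3, word = '0123'
After iteration 5: m = 4, word = '01234'
After iteration 6: m = 5, word = '012345'
Loop ends.

Final answer: '012345'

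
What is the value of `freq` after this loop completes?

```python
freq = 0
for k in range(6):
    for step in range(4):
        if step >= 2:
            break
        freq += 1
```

Let's trace through this code step by step.

Initialize: freq = 0
Entering loop: for k in range(6):
After iteration 1: k = 0, freq = 2
After iteration 2: k = 1, freq = 4
After iteration 3: k = 2, freq = 6
After iteration 4: k = 3, freq = 8
After iteration 5: k = 4, freq = 10
After iteration 6: k = 5, freq = 12
Loop ends.

Final answer: 12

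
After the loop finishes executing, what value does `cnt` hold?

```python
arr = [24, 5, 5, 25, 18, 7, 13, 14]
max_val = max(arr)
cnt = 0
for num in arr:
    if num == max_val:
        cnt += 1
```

Let's trace through this code step by step.

Initialize: arr = [24, 5, 5, 25, 18, 7, 13, 14]
Initialize: max_val = 25
Initialize: cnt = 0
Entering loop: for num in arr:
After iteration 1: num = 24, cnt = 0
After iteration 2: num = 5, cnt = 0
After iteration 3: num = 5, cnt = 0
After iteration 4: num = 25, cnt = 1
After iteration 5: num = 18, cnt = 1
After iteration 6: num = 7, cnt = 1
After iteration 7: num = 13, cnt = 1
After iteration 8: num = 14, cnt = 1
Loop ends.

Final answer: 1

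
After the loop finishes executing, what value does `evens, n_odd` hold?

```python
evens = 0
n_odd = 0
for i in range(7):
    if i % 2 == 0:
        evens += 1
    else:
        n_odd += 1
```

Let's trace through this code step by step.

Initialize: evens = 0
Initialize: n_odd = 0
Entering loop: for i in range(7):
After iteration 1: i = 0, evens = 1, n_odd = 0
After iteration 2: i = 1, evens = 1, n_odd = 1
After iteration 3: i = 2, evens = 2, n_odd = 1
After iteration 4: i = 3, evens = 2, n_odd = 2
After iteration 5: i = 4, evens = 3, n_odd = 2
After iteration 6: i = 5, evens = 3, n_odd = 3
After iteration 7: i = 6, evens = 4, n_odd = 3
Loop ends.

Final answer: 4, 3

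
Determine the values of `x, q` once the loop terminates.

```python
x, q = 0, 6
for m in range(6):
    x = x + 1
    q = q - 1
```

Let's trace through this code step by step.

Initialize: x = 0
Initialize: q = 6
Entering loop: for m in range(6):
After iteration 1: m = 0, x = 1, q = 5
After iteration 2: m = 1, x = 2, q = 4
After iteration 3: m = 2, x = 3, q = 3
After iteration 4: m = 3, x = 4, q = 2
After iteration 5: m = 4, x = 5, q = 1
After iteration 6: m = 5, x = 6, q = 0
Loop ends.

Final answer: 6, 0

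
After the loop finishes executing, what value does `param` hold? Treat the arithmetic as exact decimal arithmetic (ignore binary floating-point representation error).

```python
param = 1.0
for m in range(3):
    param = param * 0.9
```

Let's trace through this code step by step.

Initialize: param = 1.0
Entering loop: for m in range(3):
After iteration 1: m = 0, param = 0.9
After iteration 2: m = 1, param = 0.81
After iteration 3: m = 2, param = 0.729
Loop ends.

Final answer: 0.729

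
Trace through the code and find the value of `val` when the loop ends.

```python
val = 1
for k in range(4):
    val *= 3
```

Let's trace through this code step by step.

Initialize: val = 1
Entering loop: for k in range(4):
After iteration 1: k = 0, val = 3
After iteration 2: k = 1, val = 9
After iteration 3: k = 2, val = 27
After iteration 4: k = 3, val = 81
Loop ends.

Final answer: 81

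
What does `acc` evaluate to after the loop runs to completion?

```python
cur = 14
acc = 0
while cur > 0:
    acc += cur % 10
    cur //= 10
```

Let's trace through this code step by step.

Initialize: cur = 14
Initialize: acc = 0
Entering loop: while cur > 0:
After iteration 1: cur = 1, acc = 4
After iteration 2: cur = 0, acc = 5
Loop ends.

Final answer: 5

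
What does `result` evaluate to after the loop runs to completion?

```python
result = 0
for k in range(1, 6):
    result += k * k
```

Let's trace through this code step by step.

Initialize: result = 0
Entering loop: for k in range(1, 6):
After iteration 1: k = 1, result = 1
After iteration 2: k = 2, result = 5
After iteration 3: k = 3, result = 14
After iteration 4: k = 4, result = 30
After iteration 5: k = 5, result = 55
Loop ends.

Final answer: 55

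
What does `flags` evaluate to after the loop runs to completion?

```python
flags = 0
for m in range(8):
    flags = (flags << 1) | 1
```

Let's trace through this code step by step.

Initialize: flags = 0
Entering loop: for m in range(8):
After iteration 1: m = 0, flags = 1
After iteration 2: m = 1, flags = 3
After iteration 3: m = 2, flags = 7
After iteration 4: m = 3, flags = 15
After iteration 5: m = 4, flags = 31
After iteration 6: m = 5, flags = 63
After iteration 7: m = 6, flags = 127
After iteration 8: m = 7, flags = 255
Loop ends.

Final answer: 255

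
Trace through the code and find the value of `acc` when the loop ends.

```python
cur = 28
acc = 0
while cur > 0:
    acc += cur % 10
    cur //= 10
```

Let's trace through this code step by step.

Initialize: cur = 28
Initialize: acc = 0
Entering loop: while cur > 0:
After iteration 1: cur = 2, acc = 8
After iteration 2: cur = 0, acc = 10
Loop ends.

Final answer: 10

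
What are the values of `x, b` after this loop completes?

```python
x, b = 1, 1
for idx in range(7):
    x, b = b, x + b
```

Let's trace through this code step by step.

Initialize: x = 1
Initialize: b = 1
Entering loop: for idx in range(7):
After iteration 1: idx = 0, x = 1, b = 2
After iteration 2: idx = 1, x = 2, b = 3
After iteration 3: idx = 2, x = 3, b = 5
After iteration 4: idx = 3, x = 5, b = 8
After iteration 5: idx = 4, x = 8, b = 13
After iteration 6: idx = 5, x = 13, b = 21
After iteration 7: idx = 6, x = 21, b = 34
Loop ends.

Final answer: 21, 34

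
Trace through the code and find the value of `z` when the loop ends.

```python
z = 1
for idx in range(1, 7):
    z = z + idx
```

Let's trace through this code step by step.

Initialize: z = 1
Entering loop: for idx in range(1, 7):
After iteration 1: idx = 1, z = 2
After iteration 2: idx = 2, z = 4
After iteration 3: idx = 3, z = 7
After iteration 4: idx = 4, z = 11
After iteration 5: idx = 5, z = 16
After iteration 6: idx = 6, z = 22
Loop ends.

Final answer: 22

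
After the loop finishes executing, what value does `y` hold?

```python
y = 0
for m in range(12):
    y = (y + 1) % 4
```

Let's trace through this code step by step.

Initialize: y = 0
Entering loop: for m in range(12):
After iteration 1: m = 0, y = 1
After iteration 2: m = 1, y = 2
After iteration 3: m = 2, y = 3
After iteration 4: m = 3, y = 0
After iteration 5: m = 4, y = 1
After iteration 6: m = 5, y = 2
After iteration 7: m = 6, y = 3
After iteration 8: m = 7, y = 0
After iteration 9: m = 8, y = 1
After iteration 10: m = 9, y = 2
After iteration 11: m = 10, y = 3
After iteration 12: m = 11, y = 0
Loop ends.

Final answer: 0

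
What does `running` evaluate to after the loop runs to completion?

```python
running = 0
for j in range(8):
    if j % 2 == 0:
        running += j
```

Let's trace through this code step by step.

Initialize: running = 0
Entering loop: for j in range(8):
After iteration 1: j = 0, running = 0
After iteration 2: j = 1, running = 0
After iteration 3: j = 2, running = 2
After iteration 4: j = 3, running = 2
After iteration 5: j = 4, running = 6
After iteration 6: j = 5, running = 6
After iteration 7: j = 6, running = 12
After iteration 8: j = 7, running = 12
Loop ends.

Final answer: 12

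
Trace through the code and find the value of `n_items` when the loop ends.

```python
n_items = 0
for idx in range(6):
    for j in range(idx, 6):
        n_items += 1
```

Let's trace through this code step by step.

Initialize: n_items = 0
Entering loop: for idx in range(6):
After iteration 1: idx = 0, n_items = 6
After iteration 2: idx = 1, n_items = 11
After iteration 3: idx = 2, n_items = 15
After iteration 4: idx = 3, n_items = 18
After iteration 5: idx = 4, n_items = 20
After iteration 6: idx = 5, n_items = 21
Loop ends.

Final answer: 21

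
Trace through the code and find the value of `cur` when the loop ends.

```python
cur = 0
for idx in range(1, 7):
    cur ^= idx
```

Let's trace through this code step by step.

Initialize: cur = 0
Entering loop: for idx in range(1, 7):
After iteration 1: idx = 1, cur = 1
After iteration 2: idx = 2, cur = 3
After iteration 3: idx = 3, cur = 0
After iteration 4: idx = 4, cur = 4
After iteration 5: idx = 5, cur = 1
After iteration 6: idx = 6, cur = 7
Loop ends.

Final answer: 7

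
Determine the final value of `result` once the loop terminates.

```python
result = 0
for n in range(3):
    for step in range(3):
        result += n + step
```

Let's trace through this code step by step.

Initialize: result = 0
Entering loop: for n in range(3):
After iteration 1: n = 0, result = 3
After iteration 2: n = 1, result = 9
After iteration 3: n = 2, result = 18
Loop ends.

Final answer: 18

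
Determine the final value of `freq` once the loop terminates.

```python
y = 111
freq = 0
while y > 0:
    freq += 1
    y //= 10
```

Let's trace through this code step by step.

Initialize: y = 111
Initialize: freq = 0
Entering loop: while y > 0:
After iteration 1: y = 11, freq = 1
After iteration 2: y = 1, freq = 2
After iteration 3: y = 0, freq = 3
Loop ends.

Final answer: 3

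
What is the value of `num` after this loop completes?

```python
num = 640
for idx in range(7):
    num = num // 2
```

Let's trace through this code step by step.

Initialize: num = 640
Entering loop: for idx in range(7):
After iteration 1: idx = 0, num = 320
After iteration 2: idx = 1, num = 160
After iteration 3: idx = 2, num = 80
After iteration 4: idx = 3, num = 40
After iteration 5: idx = 4, num = 20
After iteration 6: idx = 5, num = 10
After iteration 7: idx = 6, num = 5
Loop ends.

Final answer: 5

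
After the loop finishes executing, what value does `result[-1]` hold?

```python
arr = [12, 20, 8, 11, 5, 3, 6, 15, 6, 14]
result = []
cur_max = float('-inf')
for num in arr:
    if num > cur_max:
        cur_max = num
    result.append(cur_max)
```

Let's trace through this code step by step.

Initialize: arr = [12, 20, 8, 11, 5, 3, 6, 15, 6, 14]
Initialize: result = []
Initialize: cur_max = -inf
Entering loop: for num in arr:
After iteration 1: num = 12, result = [12], cur_max = 12
After iteration 2: num = 20, result = [12, 20], cur_max = 20
After iteration 3: num = 8, result = [12, 20, 20], cur_max = 20
After iteration 4: num = 11, result = [12, 20, 20, 20], cur_max = 20
After iteration 5: num = 5, result = [12, 20, 20, 20, 20], cur_max = 20
After iteration 6: num = 3, result = [12, 20, 20, 20, 20, 20], cur_max = 20
After iteration 7: num = 6, result = [12, 20, 20, 20, 20, 20, 20], cur_max = 20
After iteration 8: num = 15, result = [12, 20, 20, 20, 20, 20, 20, 20], cur_max = 20
After iteration 9: num = 6, result = [12, 20, 20, 20, 20, 20, 20, 20, 20], cur_max = 20
After iteration 10: num = 14, result = [12, 20, 20, 20, 20, 20, 20, 20, 20, 20], cur_max = 20
Loop ends.
result[-1] = 20

Final answer: 20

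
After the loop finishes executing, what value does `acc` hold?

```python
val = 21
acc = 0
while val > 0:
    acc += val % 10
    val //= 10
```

Let's trace through this code step by step.

Initialize: val = 21
Initialize: acc = 0
Entering loop: while val > 0:
After iteration 1: val = 2, acc = 1
After iteration 2: val = 0, acc = 3
Loop ends.

Final answer: 3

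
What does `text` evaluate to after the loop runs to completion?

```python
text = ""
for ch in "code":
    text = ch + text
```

Let's trace through this code step by step.

Initialize: text = ''
Entering loop: for ch in "code":
After iteration 1: ch = 'c', text = 'c'
After iteration 2: ch = 'o', text = 'oc'
After iteration 3: ch = 'd', text = 'doc'
After iteration 4: ch = 'e', text = 'edoc'
Loop ends.

Final answer: 'edoc'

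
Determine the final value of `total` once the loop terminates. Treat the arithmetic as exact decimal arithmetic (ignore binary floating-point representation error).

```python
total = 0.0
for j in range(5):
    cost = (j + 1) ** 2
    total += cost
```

Let's trace through this code step by step.

Initialize: total = 0.0
Entering loop: for j in range(5):
After iteration 1: j = 0, total = 1.0, cost = 1
After iteration 2: j = 1, total = 5.0, cost = 4
After iteration 3: j = 2, total = 14.0, cost = 9
After iteration 4: j = 3, total = 30.0, cost = 16
After iteration 5: j = 4, total = 55.0, cost = 25
Loop ends.

Final answer: 55.0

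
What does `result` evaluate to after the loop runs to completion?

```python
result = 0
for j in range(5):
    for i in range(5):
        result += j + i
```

Let's trace through this code step by step.

Initialize: result = 0
Entering loop: for j in range(5):
After iteration 1: j = 0, result = 10
After iteration 2: j = 1, result = 25
After iteration 3: j = 2, result = 45
After iteration 4: j = 3, result = 70
After iteration 5: j = 4, result = 100
Loop ends.

Final answer: 100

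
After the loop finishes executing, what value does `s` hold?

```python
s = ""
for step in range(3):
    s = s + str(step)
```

Let's trace through this code step by step.

Initialize: s = ''
Entering loop: for step in range(3):
After iteration 1: step = 0, s = '0'
After iteration 2: step = 1, s = '01'
After iteration 3: step = 2, s = '012'
Loop ends.

Final answer: '012'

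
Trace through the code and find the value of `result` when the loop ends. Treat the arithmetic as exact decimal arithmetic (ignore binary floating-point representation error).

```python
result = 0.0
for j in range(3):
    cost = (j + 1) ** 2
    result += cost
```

Let's trace through this code step by step.

Initialize: result = 0.0
Entering loop: for j in range(3):
After iteration 1: j = 0, result = 1.0, cost = 1
After iteration 2: j = 1, result = 5.0, cost = 4
After iteration 3: j = 2, result = 14.0, cost = 9
Loop ends.

Final answer: 14.0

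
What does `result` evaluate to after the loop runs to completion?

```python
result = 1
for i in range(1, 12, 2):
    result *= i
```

Let's trace through this code step by step.

Initialize: result = 1
Entering loop: for i in range(1, 12, 2):
After iteration 1: i = 1, result = 1
After iteration 2: i = 3, result = 3
After iteration 3: i = 5, result = 15
After iteration 4: i = 7, result = 105
After iteration 5: i = 9, result = 945
After iteration 6: i = 11, result = 10395
Loop ends.

Final answer: 10395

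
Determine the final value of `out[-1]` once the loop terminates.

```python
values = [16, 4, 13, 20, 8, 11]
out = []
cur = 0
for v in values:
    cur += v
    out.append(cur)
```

Let's trace through this code step by step.

Initialize: values = [16, 4, 13, 20, 8, 11]
Initialize: out = []
Initialize: cur = 0
Entering loop: for v in values:
After iteration 1: v = 16, out = [16], cur = 16
After iteration 2: v = 4, out = [16, 20], cur = 20
After iteration 3: v = 13, out = [16, 20, 33], cur = 33
After iteration 4: v = 20, out = [16, 20, 33, 53], cur = 53
After iteration 5: v = 8, out = [16, 20, 33, 53, 61], cur = 61
After iteration 6: v = 11, out = [16, 20, 33, 53, 61, 72], cur = 72
Loop ends.
out[-1] = 72

Final answer: 72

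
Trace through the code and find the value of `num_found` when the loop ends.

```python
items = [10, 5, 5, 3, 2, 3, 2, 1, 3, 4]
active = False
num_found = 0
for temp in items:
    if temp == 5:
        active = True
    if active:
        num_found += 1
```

Let's trace through this code step by step.

Initialize: items = [10, 5, 5, 3, 2, 3, 2, 1, 3, 4]
Initialize: active = False
Initialize: num_found = 0
Entering loop: for temp in items:
After iteration 1: temp = 10, active = False, num_found = 0
After iteration 2: temp = 5, active = True, num_found = 1
After iteration 3: temp = 5, active = True, num_found = 2
After iteration 4: temp = 3, active = True, num_found = 3
After iteration 5: temp = 2, active = True, num_found = 4
After iteration 6: temp = 3, active = True, num_found = 5
After iteration 7: temp = 2, active = True, num_found = 6
After iteration 8: temp = 1, active = True, num_found = 7
After iteration 9: temp = 3, active = True, num_found = 8
After iteration 10: temp = 4, active = True, num_found = 9
Loop ends.

Final answer: 9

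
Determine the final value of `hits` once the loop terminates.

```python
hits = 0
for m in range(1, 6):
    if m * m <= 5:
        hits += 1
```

Let's trace through this code step by step.

Initialize: hits = 0
Entering loop: for m in range(1, 6):
After iteration 1: m = 1, hits = 1
After iteration 2: m = 2, hits = 2
After iteration 3: m = 3, hits = 2
After iteration 4: m = 4, hits = 2
After iteration 5: m = 5, hits = 2
Loop ends.

Final answer: 2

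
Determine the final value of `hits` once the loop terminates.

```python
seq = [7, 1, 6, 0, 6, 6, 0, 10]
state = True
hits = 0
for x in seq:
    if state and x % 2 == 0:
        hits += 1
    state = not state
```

Let's trace through this code step by step.

Initialize: seq = [7, 1, 6, 0, 6, 6, 0, 10]
Initialize: state = True
Initialize: hits = 0
Entering loop: for x in seq:
After iteration 1: x = 7, state = False, hits = 0
After iteration 2: x = 1, state = True, hits = 0
After iteration 3: x = 6, state = False, hits = 1
After iteration 4: x = 0, state = True, hits = 1
After iteration 5: x = 6, state = False, hits = 2
After iteration 6: x = 6, state = True, hits = 2
After iteration 7: x = 0, state = False, hits = 3
After iteration 8: x = 10, state = True, hits = 3
Loop ends.

Final answer: 3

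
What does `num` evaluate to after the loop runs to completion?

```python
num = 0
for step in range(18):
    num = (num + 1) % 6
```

Let's trace through this code step by step.

Initialize: num = 0
Entering loop: for step in range(18):
After iteration 1: step = 0, num = 1
After iteration 2: step = 1, num = 2
After iteration 3: step = 2, num = 3
After iteration 4: step = 3, num = 4
After iteration 5: step = 4, num = 5
After iteration 6: step = 5, num = 0
After iteration 7: step = 6, num = 1
After iteration 8: step = 7, num = 2
After iteration 9: step = 8, num = 3
After iteration 10: step = 9, num = 4
After iteration 11: step = 10, num = 5
After iteration 12: step = 11, num = 0
After iteration 13: step = 12, num = 1
After iteration 14: step = 13, num = 2
After iteration 15: step = 14, num = 3
After iteration 16: step = 15, num = 4
After iteration 17: step = 16, num = 5
After iteration 18: step = 17, num = 0
Loop ends.

Final answer: 0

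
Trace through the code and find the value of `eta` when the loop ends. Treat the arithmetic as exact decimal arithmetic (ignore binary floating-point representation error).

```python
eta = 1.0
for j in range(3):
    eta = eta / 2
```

Let's trace through this code step by step.

Initialize: eta = 1.0
Entering loop: for j in range(3):
After iteration 1: j = 0, eta = 0.5
After iteration 2: j = 1, eta = 0.25
After iteration 3: j = 2, eta = 0.125
Loop ends.

Final answer: 0.125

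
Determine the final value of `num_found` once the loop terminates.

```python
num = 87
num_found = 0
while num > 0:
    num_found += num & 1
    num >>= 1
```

Let's trace through this code step by step.

Initialize: num = 87
Initialize: num_found = 0
Entering loop: while num > 0:
After iteration 1: num = 43, num_found = 1
After iteration 2: num = 21, num_found = 2
After iteration 3: num = 10, num_found = 3
After iteration 4: num = 5, num_found = 3
After iteration 5: num = 2, num_found = 4
After iteration 6: num = 1, num_found = 4
After iteration 7: num = 0, num_found = 5
Loop ends.

Final answer: 5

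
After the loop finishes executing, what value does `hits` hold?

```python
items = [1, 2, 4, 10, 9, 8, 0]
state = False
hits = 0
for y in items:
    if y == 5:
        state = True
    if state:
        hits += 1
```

Let's trace through this code step by step.

Initialize: items = [1, 2, 4, 10, 9, 8, 0]
Initialize: state = False
Initialize: hits = 0
Entering loop: for y in items:
After iteration 1: y = 1, hits = 0
After iteration 2: y = 2, hits = 0
After iteration 3: y = 4, hits = 0
After iteration 4: y = 10, hits = 0
After iteration 5: y = 9, hits = 0
After iteration 6: y = 8, hits = 0
After iteration 7: y = 0, hits = 0
Loop ends.

Final answer: 0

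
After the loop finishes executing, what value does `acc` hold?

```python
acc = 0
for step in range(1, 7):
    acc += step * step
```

Let's trace through this code step by step.

Initialize: acc = 0
Entering loop: for step in range(1, 7):
After iteration 1: step = 1, acc = 1
After iteration 2: step = 2, acc = 5
After iteration 3: step = 3, acc = 14
After iteration 4: step = 4, acc = 30
After iteration 5: step = 5, acc = 55
After iteration 6: step = 6, acc = 91
Loop ends.

Final answer: 91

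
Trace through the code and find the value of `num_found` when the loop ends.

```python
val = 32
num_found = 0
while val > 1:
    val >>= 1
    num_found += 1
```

Let's trace through this code step by step.

Initialize: val = 32
Initialize: num_found = 0
Entering loop: while val > 1:
After iteration 1: val = 16, num_found = 1
After iteration 2: val = 8, num_found = 2
After iteration 3: val = 4, num_found = 3
After iteration 4: val = 2, num_found = 4
After iteration 5: val = 1, num_found = 5
Loop ends.

Final answer: 5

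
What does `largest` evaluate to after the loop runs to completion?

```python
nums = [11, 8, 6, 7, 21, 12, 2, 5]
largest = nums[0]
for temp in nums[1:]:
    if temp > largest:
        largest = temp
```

Let's trace through this code step by step.

Initialize: nums = [11, 8, 6, 7, 21, 12, 2, 5]
Initialize: largest = 11
Entering loop: for temp in nums[1:]:
After iteration 1: temp = 8, largest = 11
After iteration 2: temp = 6, largest = 11
After iteration 3: temp = 7, largest = 11
After iteration 4: temp = 21, largest = 21
After iteration 5: temp = 12, largest = 21
After iteration 6: temp = 2, largest = 21
After iteration 7: temp = 5, largest = 21
Loop ends.

Final answer: 21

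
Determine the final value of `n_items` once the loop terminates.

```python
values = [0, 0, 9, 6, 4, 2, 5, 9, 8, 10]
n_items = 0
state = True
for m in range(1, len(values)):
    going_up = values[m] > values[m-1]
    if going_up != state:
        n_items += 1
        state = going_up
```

Let's trace through this code step by step.

Initialize: values = [0, 0, 9, 6, 4, 2, 5, 9, 8, 10]
Initialize: n_items = 0
Initialize: state = True
Entering loop: for m in range(1, len(values)):
After iteration 1: m = 1, n_items = 1, state = False, going_up = False
After iteration 2: m = 2, n_items = 2, state = True, going_up = True
After iteration 3: m = 3, n_items = 3, state = False, going_up = False
After iteration 4: m = 4, n_items = 3, state = False, going_up = False
After iteration 5: m = 5, n_items = 3, state = False, going_up = False
After iteration 6: m = 6, n_items = 4, state = True, going_up = True
After iteration 7: m = 7, n_items = 4, state = True, going_up = True
After iteration 8: m = 8, n_items = 5, state = False, going_up = False
After iteration 9: m = 9, n_items = 6, state = True, going_up = True
Loop ends.

Final answer: 6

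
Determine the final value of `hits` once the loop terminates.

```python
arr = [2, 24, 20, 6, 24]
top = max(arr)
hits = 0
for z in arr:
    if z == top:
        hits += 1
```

Let's trace through this code step by step.

Initialize: arr = [2, 24, 20, 6, 24]
Initialize: top = 24
Initialize: hits = 0
Entering loop: for z in arr:
After iteration 1: z = 2, hits = 0
After iteration 2: z = 24, hits = 1
After iteration 3: z = 20, hits = 1
After iteration 4: z = 6, hits = 1
After iteration 5: z = 24, hits = 2
Loop ends.

Final answer: 2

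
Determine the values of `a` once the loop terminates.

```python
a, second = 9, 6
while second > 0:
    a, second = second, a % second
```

Let's trace through this code step by step.

Initialize: a = 9
Initialize: second = 6
Entering loop: while second > 0:
After iteration 1: a = 6, second = 3
After iteration 2: a = 3, second = 0
Loop ends.

Final answer: 3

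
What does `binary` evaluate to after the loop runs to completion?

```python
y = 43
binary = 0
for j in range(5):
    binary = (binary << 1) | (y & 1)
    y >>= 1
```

Let's trace through this code step by step.

Initialize: y = 43
Initialize: binary = 0
Entering loop: for j in range(5):
After iteration 1: j = 0, y = 21, binary = 1
After iteration 2: j = 1, y = 10, binary = 3
After iteration 3: j = 2, y = 5, binary = 6
After iteration 4: j = 3, y = 2, binary = 13
After iteration 5: j = 4, y = 1, binary = 26
Loop ends.

Final answer: 26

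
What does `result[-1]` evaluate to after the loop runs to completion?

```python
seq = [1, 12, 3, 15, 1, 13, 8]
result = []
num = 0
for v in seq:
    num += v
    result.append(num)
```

Let's trace through this code step by step.

Initialize: seq = [1, 12, 3, 15, 1, 13, 8]
Initialize: result = []
Initialize: num = 0
Entering loop: for v in seq:
After iteration 1: v = 1, result = [1], num = 1
After iteration 2: v = 12, result = [1, 13], num = 13
After iteration 3: v = 3, result = [1, 13, 16], num = 16
After iteration 4: v = 15, result = [1, 13, 16, 31], num = 31
After iteration 5: v = 1, result = [1, 13, 16, 31, 32], num = 32
After iteration 6: v = 13, result = [1, 13, 16, 31, 32, 45], num = 45
After iteration 7: v = 8, result = [1, 13, 16, 31, 32, 45, 53], num = 53
Loop ends.
result[-1] = 53

Final answer: 53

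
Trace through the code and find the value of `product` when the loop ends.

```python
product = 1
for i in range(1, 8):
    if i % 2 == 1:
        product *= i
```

Let's trace through this code step by step.

Initialize: product = 1
Entering loop: for i in range(1, 8):
After iteration 1: i = 1, product = 1
After iteration 2: i = 2, product = 1
After iteration 3: i = 3, product = 3
After iteration 4: i = 4, product = 3
After iteration 5: i = 5, product = 15
After iteration 6: i = 6, product = 15
After iteration 7: i = 7, product = 105
Loop ends.

Final answer: 105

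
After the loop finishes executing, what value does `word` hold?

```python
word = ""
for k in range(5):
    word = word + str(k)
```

Let's trace through this code step by step.

Initialize: word = ''
Entering loop: for k in range(5):
After iteration 1: k = 0, word = '0'
After iteration 2: k = 1, word = '01'
After iteration 3: k = 2, word = '012'
After iteration 4: k = 3, word = '0123'
After iteration 5: k = 4, word = '01234'
Loop ends.

Final answer: '01234'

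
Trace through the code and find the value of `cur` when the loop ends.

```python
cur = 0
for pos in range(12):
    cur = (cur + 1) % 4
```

Let's trace through this code step by step.

Initialize: cur = 0
Entering loop: for pos in range(12):
After iteration 1: pos = 0, cur = 1
After iteration 2: pos = 1, cur = 2
After iteration 3: pos = 2, cur = 3
After iteration 4: pos = 3, cur = 0
After iteration 5: pos = 4, cur = 1
After iteration 6: pos = 5, cur = 2
After iteration 7: pos = 6, cur = 3
After iteration 8: pos = 7, cur = 0
After iteration 9: pos = 8, cur = 1
After iteration 10: pos = 9, cur = 2
After iteration 11: pos = 10, cur = 3
After iteration 12: pos = 11, cur = 0
Loop ends.

Final answer: 0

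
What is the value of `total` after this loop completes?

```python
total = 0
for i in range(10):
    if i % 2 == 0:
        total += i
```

Let's trace through this code step by step.

Initialize: total = 0
Entering loop: for i in range(10):
After iteration 1: i = 0, total = 0
After iteration 2: i = 1, total = 0
After iteration 3: i = 2, total = 2
After iteration 4: i = 3, total = 2
After iteration 5: i = 4, total = 6
After iteration 6: i = 5, total = 6
After iteration 7: i = 6, total = 12
After iteration 8: i = 7, total = 12
After iteration 9: i = 8, total = 20
After iteration 10: i = 9, total = 20
Loop ends.

Final answer: 20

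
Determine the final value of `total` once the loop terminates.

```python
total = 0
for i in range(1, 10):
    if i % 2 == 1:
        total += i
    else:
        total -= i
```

Let's trace through this code step by step.

Initialize: total = 0
Entering loop: for i in range(1, 10):
After iteration 1: i = 1, total = 1
After iteration 2: i = 2, total = -1
After iteration 3: i = 3, total = 2
After iteration 4: i = 4, total = -2
After iteration 5: i = 5, total = 3
After iteration 6: i = 6, total = -3
After iteration 7: i = 7, total = 4
After iteration 8: i = 8, total = -4
After iteration 9: i = 9, total = 5
Loop ends.

Final answer: 5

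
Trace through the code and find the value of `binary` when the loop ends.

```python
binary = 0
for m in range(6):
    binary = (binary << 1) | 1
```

Let's trace through this code step by step.

Initialize: binary = 0
Entering loop: for m in range(6):
After iteration 1: m = 0, binary = 1
After iteration 2: m = 1, binary = 3
After iteration 3: m = 2, binary = 7
After iteration 4: m = 3, binary = 15
After iteration 5: m = 4, binary = 31
After iteration 6: m = 5, binary = 63
Loop ends.

Final answer: 63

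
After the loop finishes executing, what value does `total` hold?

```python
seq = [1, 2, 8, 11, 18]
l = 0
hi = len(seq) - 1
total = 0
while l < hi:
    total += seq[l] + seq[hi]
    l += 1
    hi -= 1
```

Let's trace through this code step by step.

Initialize: seq = [1, 2, 8, 11, 18]
Initialize: l = 0
Initialize: hi = 4
Initialize: total = 0
Entering loop: while l < hi:
After iteration 1: l = 1, hi = 3, total = 19
After iteration 2: l = 2, hi = 2, total = 32
Loop ends.

Final answer: 32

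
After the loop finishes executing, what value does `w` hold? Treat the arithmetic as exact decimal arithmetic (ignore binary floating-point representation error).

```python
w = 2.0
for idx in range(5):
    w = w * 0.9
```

Let's trace through this code step by step.

Initialize: w = 2.0
Entering loop: for idx in range(5):
After iteration 1: idx = 0, w = 1.8
After iteration 2: idx = 1, w = 1.62
After iteration 3: idx = 2, w = 1.458
After iteration 4: idx = 3, w = 1.3122
After iteration 5: idx = 4, w = 1.18098
Loop ends.

Final answer: 1.18098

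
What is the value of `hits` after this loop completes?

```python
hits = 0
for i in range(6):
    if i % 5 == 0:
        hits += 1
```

Let's trace through this code step by step.

Initialize: hits = 0
Entering loop: for i in range(6):
After iteration 1: i = 0, hits = 1
After iteration 2: i = 1, hits = 1
After iteration 3: i = 2, hits = 1
After iteration 4: i = 3, hits = 1
After iteration 5: i = 4, hits = 1
After iteration 6: i = 5, hits = 2
Loop ends.

Final answer: 2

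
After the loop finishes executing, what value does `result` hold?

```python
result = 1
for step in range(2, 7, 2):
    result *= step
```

Let's trace through this code step by step.

Initialize: result = 1
Entering loop: for step in range(2, 7, 2):
After iteration 1: step = 2, result = 2
After iteration 2: step = 4, result = 8
After iteration 3: step = 6, result = 48
Loop ends.

Final answer: 48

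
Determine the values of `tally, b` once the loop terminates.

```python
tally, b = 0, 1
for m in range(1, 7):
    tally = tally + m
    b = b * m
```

Let's trace through this code step by step.

Initialize: tally = 0
Initialize: b = 1
Entering loop: for m in range(1, 7):
After iteration 1: m = 1, tally = 1, b = 1
After iteration 2: m = 2, tally = 3, b = 2
After iteration 3: m = 3, tally = 6, b = 6
After iteration 4: m = 4, tally = 10, b = 24
After iteration 5: m = 5, tally = 15, b = 120
After iteration 6: m = 6, tally = 21, b = 720
Loop ends.

Final answer: 21, 720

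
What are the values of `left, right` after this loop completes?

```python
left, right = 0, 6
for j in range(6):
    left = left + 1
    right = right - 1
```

Let's trace through this code step by step.

Initialize: left = 0
Initialize: right = 6
Entering loop: for j in range(6):
After iteration 1: j = 0, left = 1, right = 5
After iteration 2: j = 1, left = 2, right = 4
After iteration 3: j = 2, left = 3, right = 3
After iteration 4: j = 3, left = 4, right = 2
After iteration 5: j = 4, left = 5, right = 1
After iteration 6: j = 5, left = 6, right = 0
Loop ends.

Final answer: 6, 0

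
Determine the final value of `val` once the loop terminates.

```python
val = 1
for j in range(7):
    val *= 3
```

Let's trace through this code step by step.

Initialize: val = 1
Entering loop: for j in range(7):
After iteration 1: j = 0, val = 3
After iteration 2: j = 1, val = 9
After iteration 3: j = 2, val = 27
After iteration 4: j = 3, val = 81
After iteration 5: j = 4, val = 243
After iteration 6: j = 5, val = 729
After iteration 7: j = 6, val = 2187
Loop ends.

Final answer: 2187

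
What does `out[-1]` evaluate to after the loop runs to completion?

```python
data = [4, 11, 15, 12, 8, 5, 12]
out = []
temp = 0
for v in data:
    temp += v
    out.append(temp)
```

Let's trace through this code step by step.

Initialize: data = [4, 11, 15, 12, 8, 5, 12]
Initialize: out = []
Initialize: temp = 0
Entering loop: for v in data:
After iteration 1: v = 4, out = [4], temp = 4
After iteration 2: v = 11, out = [4, 15], temp = 15
After iteration 3: v = 15, out = [4, 15, 30], temp = 30
After iteration 4: v = 12, out = [4, 15, 30, 42], temp = 42
After iteration 5: v = 8, out = [4, 15, 30, 42, 50], temp = 50
After iteration 6: v = 5, out = [4, 15, 30, 42, 50, 55], temp = 55
After iteration 7: v = 12, out = [4, 15, 30, 42, 50, 55, 67], temp = 67
Loop ends.
out[-1] = 67

Final answer: 67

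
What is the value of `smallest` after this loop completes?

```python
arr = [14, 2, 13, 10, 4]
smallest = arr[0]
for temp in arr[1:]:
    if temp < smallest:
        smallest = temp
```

Let's trace through this code step by step.

Initialize: arr = [14, 2, 13, 10, 4]
Initialize: smallest = 14
Entering loop: for temp in arr[1:]:
After iteration 1: temp = 2, smallest = 2
After iteration 2: temp = 13, smallest = 2
After iteration 3: temp = 10, smallest = 2
After iteration 4: temp = 4, smallest = 2
Loop ends.

Final answer: 2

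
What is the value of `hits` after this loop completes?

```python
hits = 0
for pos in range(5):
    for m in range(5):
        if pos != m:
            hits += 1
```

Let's trace through this code step by step.

Initialize: hits = 0
Entering loop: for pos in range(5):
After iteration 1: pos = 0, hits = 4
After iteration 2: pos = 1, hits = 8
After iteration 3: pos = 2, hits = 12
After iteration 4: pos = 3, hits = 16
After iteration 5: pos = 4, hits = 20
Loop ends.

Final answer: 20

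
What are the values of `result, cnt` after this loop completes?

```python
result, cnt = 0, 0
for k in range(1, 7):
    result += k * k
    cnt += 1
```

Let's trace through this code step by step.

Initialize: result = 0
Initialize: cnt = 0
Entering loop: for k in range(1, 7):
After iteration 1: k = 1, result = 1, cnt = 1
After iteration 2: k = 2, result = 5, cnt = 2
After iteration 3: k = 3, result = 14, cnt = 3
After iteration 4: k = 4, result = 30, cnt = 4
After iteration 5: k = 5, result = 55, cnt = 5
After iteration 6: k = 6, result = 91, cnt = 6
Loop ends.

Final answer: 91, 6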